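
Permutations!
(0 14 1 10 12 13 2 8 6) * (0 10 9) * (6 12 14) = [6, 9, 8, 3, 4, 5, 10, 7, 12, 0, 14, 11, 13, 2, 1] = (0 6 10 14 1 9)(2 8 12 13)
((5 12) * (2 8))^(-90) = (12)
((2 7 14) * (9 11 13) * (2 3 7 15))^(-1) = (2 15)(3 14 7)(9 13 11)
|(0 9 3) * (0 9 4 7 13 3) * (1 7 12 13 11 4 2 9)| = |(0 2 9)(1 7 11 4 12 13 3)| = 21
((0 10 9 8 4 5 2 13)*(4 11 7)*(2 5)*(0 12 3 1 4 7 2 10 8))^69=(0 2 3 10 8 13 1 9 11 12 4)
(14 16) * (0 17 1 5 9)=[17, 5, 2, 3, 4, 9, 6, 7, 8, 0, 10, 11, 12, 13, 16, 15, 14, 1]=(0 17 1 5 9)(14 16)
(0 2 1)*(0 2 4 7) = (0 4 7)(1 2) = [4, 2, 1, 3, 7, 5, 6, 0]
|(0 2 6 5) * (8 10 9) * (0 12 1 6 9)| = 20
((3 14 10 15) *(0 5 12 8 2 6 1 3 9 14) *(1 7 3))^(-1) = ((0 5 12 8 2 6 7 3)(9 14 10 15))^(-1) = (0 3 7 6 2 8 12 5)(9 15 10 14)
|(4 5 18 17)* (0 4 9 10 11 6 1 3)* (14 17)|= 12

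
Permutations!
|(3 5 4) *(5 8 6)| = 5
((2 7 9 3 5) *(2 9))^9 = (9)(2 7) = ((2 7)(3 5 9))^9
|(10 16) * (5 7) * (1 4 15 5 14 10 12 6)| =|(1 4 15 5 7 14 10 16 12 6)| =10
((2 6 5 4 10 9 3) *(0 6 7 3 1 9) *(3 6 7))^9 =((0 7 6 5 4 10)(1 9)(2 3))^9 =(0 5)(1 9)(2 3)(4 7)(6 10)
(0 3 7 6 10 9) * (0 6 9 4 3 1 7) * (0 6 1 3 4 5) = [3, 7, 2, 6, 4, 0, 10, 9, 8, 1, 5] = (0 3 6 10 5)(1 7 9)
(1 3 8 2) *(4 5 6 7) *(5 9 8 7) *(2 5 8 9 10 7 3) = (1 2)(4 10 7)(5 6 8) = [0, 2, 1, 3, 10, 6, 8, 4, 5, 9, 7]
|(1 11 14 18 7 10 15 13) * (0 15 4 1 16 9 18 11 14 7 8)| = 42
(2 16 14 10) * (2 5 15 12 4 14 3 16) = [0, 1, 2, 16, 14, 15, 6, 7, 8, 9, 5, 11, 4, 13, 10, 12, 3] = (3 16)(4 14 10 5 15 12)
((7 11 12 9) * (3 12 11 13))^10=(13)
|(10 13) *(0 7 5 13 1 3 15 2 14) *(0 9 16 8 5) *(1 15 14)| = |(0 7)(1 3 14 9 16 8 5 13 10 15 2)| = 22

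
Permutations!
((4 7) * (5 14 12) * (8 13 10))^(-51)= (14)(4 7)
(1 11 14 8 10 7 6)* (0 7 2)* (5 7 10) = (0 10 2)(1 11 14 8 5 7 6) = [10, 11, 0, 3, 4, 7, 1, 6, 5, 9, 2, 14, 12, 13, 8]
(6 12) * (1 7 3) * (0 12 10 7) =(0 12 6 10 7 3 1) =[12, 0, 2, 1, 4, 5, 10, 3, 8, 9, 7, 11, 6]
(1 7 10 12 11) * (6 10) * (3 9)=(1 7 6 10 12 11)(3 9)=[0, 7, 2, 9, 4, 5, 10, 6, 8, 3, 12, 1, 11]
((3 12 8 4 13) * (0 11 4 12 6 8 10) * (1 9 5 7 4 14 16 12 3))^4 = ((0 11 14 16 12 10)(1 9 5 7 4 13)(3 6 8))^4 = (0 12 14)(1 4 5)(3 6 8)(7 9 13)(10 16 11)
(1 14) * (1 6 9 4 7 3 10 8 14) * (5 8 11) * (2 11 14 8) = [0, 1, 11, 10, 7, 2, 9, 3, 8, 4, 14, 5, 12, 13, 6] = (2 11 5)(3 10 14 6 9 4 7)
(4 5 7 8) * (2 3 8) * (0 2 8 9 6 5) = (0 2 3 9 6 5 7 8 4) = [2, 1, 3, 9, 0, 7, 5, 8, 4, 6]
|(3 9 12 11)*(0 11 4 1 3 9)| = 7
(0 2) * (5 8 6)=(0 2)(5 8 6)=[2, 1, 0, 3, 4, 8, 5, 7, 6]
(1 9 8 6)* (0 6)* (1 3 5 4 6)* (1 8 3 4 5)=[8, 9, 2, 1, 6, 5, 4, 7, 0, 3]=(0 8)(1 9 3)(4 6)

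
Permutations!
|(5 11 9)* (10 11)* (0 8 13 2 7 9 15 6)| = |(0 8 13 2 7 9 5 10 11 15 6)| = 11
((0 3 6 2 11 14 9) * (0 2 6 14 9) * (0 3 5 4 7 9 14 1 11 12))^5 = (0 2 7 5 12 9 4)(1 11 14 3)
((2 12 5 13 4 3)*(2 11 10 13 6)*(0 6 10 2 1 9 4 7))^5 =(0 3 10 1 2 7 4 5 6 11 13 9 12)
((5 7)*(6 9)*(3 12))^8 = (12)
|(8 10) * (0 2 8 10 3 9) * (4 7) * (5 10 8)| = |(0 2 5 10 8 3 9)(4 7)| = 14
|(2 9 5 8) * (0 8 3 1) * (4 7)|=14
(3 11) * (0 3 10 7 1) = (0 3 11 10 7 1) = [3, 0, 2, 11, 4, 5, 6, 1, 8, 9, 7, 10]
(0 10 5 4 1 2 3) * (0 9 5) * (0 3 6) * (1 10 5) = [5, 2, 6, 9, 10, 4, 0, 7, 8, 1, 3] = (0 5 4 10 3 9 1 2 6)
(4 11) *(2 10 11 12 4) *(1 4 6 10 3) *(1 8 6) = (1 4 12)(2 3 8 6 10 11) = [0, 4, 3, 8, 12, 5, 10, 7, 6, 9, 11, 2, 1]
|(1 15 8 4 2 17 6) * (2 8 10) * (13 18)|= |(1 15 10 2 17 6)(4 8)(13 18)|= 6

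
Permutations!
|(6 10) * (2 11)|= 2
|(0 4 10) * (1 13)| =|(0 4 10)(1 13)| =6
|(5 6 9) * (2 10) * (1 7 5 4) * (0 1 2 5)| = |(0 1 7)(2 10 5 6 9 4)| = 6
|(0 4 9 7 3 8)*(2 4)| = 7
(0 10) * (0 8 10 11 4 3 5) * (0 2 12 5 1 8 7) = [11, 8, 12, 1, 3, 2, 6, 0, 10, 9, 7, 4, 5] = (0 11 4 3 1 8 10 7)(2 12 5)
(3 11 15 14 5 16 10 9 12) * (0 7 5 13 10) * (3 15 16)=(0 7 5 3 11 16)(9 12 15 14 13 10)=[7, 1, 2, 11, 4, 3, 6, 5, 8, 12, 9, 16, 15, 10, 13, 14, 0]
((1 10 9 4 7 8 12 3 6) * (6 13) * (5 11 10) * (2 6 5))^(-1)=(1 6 2)(3 12 8 7 4 9 10 11 5 13)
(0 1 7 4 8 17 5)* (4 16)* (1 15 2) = (0 15 2 1 7 16 4 8 17 5) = [15, 7, 1, 3, 8, 0, 6, 16, 17, 9, 10, 11, 12, 13, 14, 2, 4, 5]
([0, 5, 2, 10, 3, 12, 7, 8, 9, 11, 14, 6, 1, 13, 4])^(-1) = (1 12 5)(3 4 14 10)(6 11 9 8 7)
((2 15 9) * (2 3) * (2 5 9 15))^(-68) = (15)(3 5 9)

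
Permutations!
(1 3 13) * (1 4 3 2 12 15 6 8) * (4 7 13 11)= (1 2 12 15 6 8)(3 11 4)(7 13)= [0, 2, 12, 11, 3, 5, 8, 13, 1, 9, 10, 4, 15, 7, 14, 6]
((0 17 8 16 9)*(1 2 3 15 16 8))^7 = (0 9 16 15 3 2 1 17)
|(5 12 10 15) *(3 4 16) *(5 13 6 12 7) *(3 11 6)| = |(3 4 16 11 6 12 10 15 13)(5 7)| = 18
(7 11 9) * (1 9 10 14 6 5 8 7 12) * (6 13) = (1 9 12)(5 8 7 11 10 14 13 6) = [0, 9, 2, 3, 4, 8, 5, 11, 7, 12, 14, 10, 1, 6, 13]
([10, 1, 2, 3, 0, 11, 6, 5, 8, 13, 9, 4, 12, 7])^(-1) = [4, 1, 2, 3, 11, 7, 6, 13, 8, 10, 0, 5, 12, 9]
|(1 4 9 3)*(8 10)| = 4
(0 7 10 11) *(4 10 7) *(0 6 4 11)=(0 11 6 4 10)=[11, 1, 2, 3, 10, 5, 4, 7, 8, 9, 0, 6]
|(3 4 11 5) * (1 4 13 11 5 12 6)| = |(1 4 5 3 13 11 12 6)| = 8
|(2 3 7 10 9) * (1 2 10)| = 4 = |(1 2 3 7)(9 10)|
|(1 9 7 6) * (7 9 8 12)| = 5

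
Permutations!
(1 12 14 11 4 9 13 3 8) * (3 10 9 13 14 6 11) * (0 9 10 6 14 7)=(0 9 7)(1 12 14 3 8)(4 13 6 11)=[9, 12, 2, 8, 13, 5, 11, 0, 1, 7, 10, 4, 14, 6, 3]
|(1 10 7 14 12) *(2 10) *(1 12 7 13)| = 4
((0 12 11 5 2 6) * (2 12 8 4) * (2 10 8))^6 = ((0 2 6)(4 10 8)(5 12 11))^6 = (12)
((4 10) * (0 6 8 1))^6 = (10)(0 8)(1 6)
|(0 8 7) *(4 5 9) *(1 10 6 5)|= 6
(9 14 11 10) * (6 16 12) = [0, 1, 2, 3, 4, 5, 16, 7, 8, 14, 9, 10, 6, 13, 11, 15, 12] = (6 16 12)(9 14 11 10)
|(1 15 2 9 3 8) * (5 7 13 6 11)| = |(1 15 2 9 3 8)(5 7 13 6 11)| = 30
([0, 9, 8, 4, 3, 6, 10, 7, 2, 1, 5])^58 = [0, 1, 2, 3, 4, 6, 10, 7, 8, 9, 5]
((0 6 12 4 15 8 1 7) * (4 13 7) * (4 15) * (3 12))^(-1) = (0 7 13 12 3 6)(1 8 15)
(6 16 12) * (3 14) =(3 14)(6 16 12) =[0, 1, 2, 14, 4, 5, 16, 7, 8, 9, 10, 11, 6, 13, 3, 15, 12]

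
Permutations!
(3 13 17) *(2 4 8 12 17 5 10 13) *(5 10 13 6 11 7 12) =[0, 1, 4, 2, 8, 13, 11, 12, 5, 9, 6, 7, 17, 10, 14, 15, 16, 3] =(2 4 8 5 13 10 6 11 7 12 17 3)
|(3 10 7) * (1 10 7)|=|(1 10)(3 7)|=2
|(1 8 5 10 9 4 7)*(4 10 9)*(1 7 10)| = 4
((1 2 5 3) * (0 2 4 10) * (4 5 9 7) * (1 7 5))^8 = (10) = ((0 2 9 5 3 7 4 10))^8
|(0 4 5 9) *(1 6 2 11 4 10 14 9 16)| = |(0 10 14 9)(1 6 2 11 4 5 16)| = 28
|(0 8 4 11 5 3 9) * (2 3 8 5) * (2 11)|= 7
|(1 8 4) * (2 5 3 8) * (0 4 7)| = 8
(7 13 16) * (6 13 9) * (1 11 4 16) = [0, 11, 2, 3, 16, 5, 13, 9, 8, 6, 10, 4, 12, 1, 14, 15, 7] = (1 11 4 16 7 9 6 13)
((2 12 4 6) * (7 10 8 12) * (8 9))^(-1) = (2 6 4 12 8 9 10 7)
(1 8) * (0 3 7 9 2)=(0 3 7 9 2)(1 8)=[3, 8, 0, 7, 4, 5, 6, 9, 1, 2]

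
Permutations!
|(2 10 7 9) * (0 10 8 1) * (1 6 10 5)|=|(0 5 1)(2 8 6 10 7 9)|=6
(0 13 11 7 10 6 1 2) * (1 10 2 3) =[13, 3, 0, 1, 4, 5, 10, 2, 8, 9, 6, 7, 12, 11] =(0 13 11 7 2)(1 3)(6 10)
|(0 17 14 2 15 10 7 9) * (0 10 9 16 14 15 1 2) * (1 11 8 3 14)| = 13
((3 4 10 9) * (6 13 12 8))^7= (3 9 10 4)(6 8 12 13)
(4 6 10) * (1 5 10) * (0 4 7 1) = (0 4 6)(1 5 10 7) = [4, 5, 2, 3, 6, 10, 0, 1, 8, 9, 7]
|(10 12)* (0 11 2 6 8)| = |(0 11 2 6 8)(10 12)| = 10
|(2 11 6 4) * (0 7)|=4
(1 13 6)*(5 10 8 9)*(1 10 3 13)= [0, 1, 2, 13, 4, 3, 10, 7, 9, 5, 8, 11, 12, 6]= (3 13 6 10 8 9 5)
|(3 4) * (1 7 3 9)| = 5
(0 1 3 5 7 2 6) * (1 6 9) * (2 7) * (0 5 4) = (0 6 5 2 9 1 3 4) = [6, 3, 9, 4, 0, 2, 5, 7, 8, 1]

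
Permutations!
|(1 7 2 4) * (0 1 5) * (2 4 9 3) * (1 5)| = 6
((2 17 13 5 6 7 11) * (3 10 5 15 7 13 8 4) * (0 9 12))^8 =((0 9 12)(2 17 8 4 3 10 5 6 13 15 7 11))^8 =(0 12 9)(2 13 3)(4 11 6)(5 8 7)(10 17 15)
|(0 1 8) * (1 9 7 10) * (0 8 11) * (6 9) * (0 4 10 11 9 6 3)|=6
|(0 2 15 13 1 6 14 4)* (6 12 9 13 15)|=20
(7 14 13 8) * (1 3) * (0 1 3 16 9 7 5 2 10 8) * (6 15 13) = [1, 16, 10, 3, 4, 2, 15, 14, 5, 7, 8, 11, 12, 0, 6, 13, 9] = (0 1 16 9 7 14 6 15 13)(2 10 8 5)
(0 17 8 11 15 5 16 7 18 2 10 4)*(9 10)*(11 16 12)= (0 17 8 16 7 18 2 9 10 4)(5 12 11 15)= [17, 1, 9, 3, 0, 12, 6, 18, 16, 10, 4, 15, 11, 13, 14, 5, 7, 8, 2]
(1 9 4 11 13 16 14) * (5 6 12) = (1 9 4 11 13 16 14)(5 6 12) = [0, 9, 2, 3, 11, 6, 12, 7, 8, 4, 10, 13, 5, 16, 1, 15, 14]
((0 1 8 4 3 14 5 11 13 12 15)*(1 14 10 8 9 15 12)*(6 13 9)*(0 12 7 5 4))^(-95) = ((0 14 4 3 10 8)(1 6 13)(5 11 9 15 12 7))^(-95) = (0 14 4 3 10 8)(1 6 13)(5 11 9 15 12 7)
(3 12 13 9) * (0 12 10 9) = (0 12 13)(3 10 9) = [12, 1, 2, 10, 4, 5, 6, 7, 8, 3, 9, 11, 13, 0]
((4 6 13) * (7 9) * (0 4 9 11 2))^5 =(0 7 6 2 9 4 11 13)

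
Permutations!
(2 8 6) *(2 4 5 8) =[0, 1, 2, 3, 5, 8, 4, 7, 6] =(4 5 8 6)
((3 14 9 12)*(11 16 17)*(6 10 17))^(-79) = (3 14 9 12)(6 10 17 11 16) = ((3 14 9 12)(6 10 17 11 16))^(-79)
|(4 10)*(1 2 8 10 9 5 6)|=|(1 2 8 10 4 9 5 6)|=8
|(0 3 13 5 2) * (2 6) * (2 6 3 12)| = |(0 12 2)(3 13 5)| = 3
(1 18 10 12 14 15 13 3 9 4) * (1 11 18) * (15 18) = (3 9 4 11 15 13)(10 12 14 18) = [0, 1, 2, 9, 11, 5, 6, 7, 8, 4, 12, 15, 14, 3, 18, 13, 16, 17, 10]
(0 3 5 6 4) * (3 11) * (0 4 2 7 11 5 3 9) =(0 5 6 2 7 11 9) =[5, 1, 7, 3, 4, 6, 2, 11, 8, 0, 10, 9]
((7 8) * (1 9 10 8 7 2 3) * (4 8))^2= (1 10 8 3 9 4 2)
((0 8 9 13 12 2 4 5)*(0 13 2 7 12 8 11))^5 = (0 11)(2 9 8 13 5 4)(7 12)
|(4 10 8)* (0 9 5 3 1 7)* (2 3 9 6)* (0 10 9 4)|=24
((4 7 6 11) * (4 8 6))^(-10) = ((4 7)(6 11 8))^(-10) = (6 8 11)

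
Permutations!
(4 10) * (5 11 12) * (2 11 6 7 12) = (2 11)(4 10)(5 6 7 12) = [0, 1, 11, 3, 10, 6, 7, 12, 8, 9, 4, 2, 5]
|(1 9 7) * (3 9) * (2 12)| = |(1 3 9 7)(2 12)| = 4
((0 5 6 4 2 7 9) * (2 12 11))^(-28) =((0 5 6 4 12 11 2 7 9))^(-28) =(0 9 7 2 11 12 4 6 5)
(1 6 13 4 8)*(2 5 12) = (1 6 13 4 8)(2 5 12) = [0, 6, 5, 3, 8, 12, 13, 7, 1, 9, 10, 11, 2, 4]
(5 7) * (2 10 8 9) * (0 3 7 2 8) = (0 3 7 5 2 10)(8 9) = [3, 1, 10, 7, 4, 2, 6, 5, 9, 8, 0]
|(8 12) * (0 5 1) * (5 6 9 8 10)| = |(0 6 9 8 12 10 5 1)| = 8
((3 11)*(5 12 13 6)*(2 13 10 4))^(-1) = ((2 13 6 5 12 10 4)(3 11))^(-1) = (2 4 10 12 5 6 13)(3 11)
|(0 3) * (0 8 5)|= 4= |(0 3 8 5)|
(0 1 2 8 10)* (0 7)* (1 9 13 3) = (0 9 13 3 1 2 8 10 7) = [9, 2, 8, 1, 4, 5, 6, 0, 10, 13, 7, 11, 12, 3]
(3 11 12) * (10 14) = (3 11 12)(10 14) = [0, 1, 2, 11, 4, 5, 6, 7, 8, 9, 14, 12, 3, 13, 10]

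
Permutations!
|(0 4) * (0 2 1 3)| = |(0 4 2 1 3)| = 5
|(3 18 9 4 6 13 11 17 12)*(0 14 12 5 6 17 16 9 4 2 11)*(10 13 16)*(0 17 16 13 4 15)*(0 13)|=30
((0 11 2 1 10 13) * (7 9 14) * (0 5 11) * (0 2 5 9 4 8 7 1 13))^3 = ((0 2 13 9 14 1 10)(4 8 7)(5 11))^3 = (0 9 10 13 1 2 14)(5 11)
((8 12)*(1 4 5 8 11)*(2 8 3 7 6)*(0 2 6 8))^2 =(1 5 7 12)(3 8 11 4)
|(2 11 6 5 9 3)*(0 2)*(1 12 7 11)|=|(0 2 1 12 7 11 6 5 9 3)|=10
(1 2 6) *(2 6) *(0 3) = [3, 6, 2, 0, 4, 5, 1] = (0 3)(1 6)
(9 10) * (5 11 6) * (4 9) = (4 9 10)(5 11 6) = [0, 1, 2, 3, 9, 11, 5, 7, 8, 10, 4, 6]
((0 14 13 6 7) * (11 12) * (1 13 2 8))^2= ((0 14 2 8 1 13 6 7)(11 12))^2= (0 2 1 6)(7 14 8 13)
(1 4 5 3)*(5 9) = (1 4 9 5 3) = [0, 4, 2, 1, 9, 3, 6, 7, 8, 5]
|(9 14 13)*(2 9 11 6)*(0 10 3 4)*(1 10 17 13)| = 12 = |(0 17 13 11 6 2 9 14 1 10 3 4)|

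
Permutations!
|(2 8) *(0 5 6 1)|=|(0 5 6 1)(2 8)|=4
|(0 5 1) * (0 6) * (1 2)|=|(0 5 2 1 6)|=5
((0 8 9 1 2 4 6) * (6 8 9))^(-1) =(0 6 8 4 2 1 9)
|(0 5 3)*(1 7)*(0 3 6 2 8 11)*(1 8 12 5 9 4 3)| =|(0 9 4 3 1 7 8 11)(2 12 5 6)| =8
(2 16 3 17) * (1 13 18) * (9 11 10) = (1 13 18)(2 16 3 17)(9 11 10) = [0, 13, 16, 17, 4, 5, 6, 7, 8, 11, 9, 10, 12, 18, 14, 15, 3, 2, 1]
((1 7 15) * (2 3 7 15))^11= ((1 15)(2 3 7))^11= (1 15)(2 7 3)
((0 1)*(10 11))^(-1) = ((0 1)(10 11))^(-1) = (0 1)(10 11)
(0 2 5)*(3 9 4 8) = [2, 1, 5, 9, 8, 0, 6, 7, 3, 4] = (0 2 5)(3 9 4 8)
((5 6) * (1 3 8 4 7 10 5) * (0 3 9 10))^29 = (0 7 4 8 3)(1 6 5 10 9) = ((0 3 8 4 7)(1 9 10 5 6))^29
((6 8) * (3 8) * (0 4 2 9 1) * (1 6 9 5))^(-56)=((0 4 2 5 1)(3 8 9 6))^(-56)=(9)(0 1 5 2 4)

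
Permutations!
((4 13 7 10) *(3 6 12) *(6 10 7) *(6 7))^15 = (3 10 4 13 7 6 12)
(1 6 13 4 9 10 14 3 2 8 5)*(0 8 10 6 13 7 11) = (0 8 5 1 13 4 9 6 7 11)(2 10 14 3) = [8, 13, 10, 2, 9, 1, 7, 11, 5, 6, 14, 0, 12, 4, 3]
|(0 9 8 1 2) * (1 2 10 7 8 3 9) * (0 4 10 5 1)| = |(1 5)(2 4 10 7 8)(3 9)| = 10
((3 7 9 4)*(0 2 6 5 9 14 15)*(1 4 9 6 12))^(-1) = ((0 2 12 1 4 3 7 14 15)(5 6))^(-1) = (0 15 14 7 3 4 1 12 2)(5 6)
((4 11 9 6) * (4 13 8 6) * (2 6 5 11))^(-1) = ((2 6 13 8 5 11 9 4))^(-1) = (2 4 9 11 5 8 13 6)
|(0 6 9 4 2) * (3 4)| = 6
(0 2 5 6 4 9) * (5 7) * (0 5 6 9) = (0 2 7 6 4)(5 9) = [2, 1, 7, 3, 0, 9, 4, 6, 8, 5]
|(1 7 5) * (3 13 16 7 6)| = 7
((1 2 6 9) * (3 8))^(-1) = (1 9 6 2)(3 8)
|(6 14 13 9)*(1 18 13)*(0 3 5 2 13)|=|(0 3 5 2 13 9 6 14 1 18)|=10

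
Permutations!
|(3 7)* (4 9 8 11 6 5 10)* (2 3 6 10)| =5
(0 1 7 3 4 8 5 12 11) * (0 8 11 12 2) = (12)(0 1 7 3 4 11 8 5 2) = [1, 7, 0, 4, 11, 2, 6, 3, 5, 9, 10, 8, 12]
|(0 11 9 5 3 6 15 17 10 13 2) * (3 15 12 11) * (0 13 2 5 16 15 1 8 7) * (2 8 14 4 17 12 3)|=|(0 2 13 5 1 14 4 17 10 8 7)(3 6)(9 16 15 12 11)|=110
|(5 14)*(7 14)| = |(5 7 14)| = 3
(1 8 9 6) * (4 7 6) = (1 8 9 4 7 6) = [0, 8, 2, 3, 7, 5, 1, 6, 9, 4]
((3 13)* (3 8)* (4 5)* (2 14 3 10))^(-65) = ((2 14 3 13 8 10)(4 5))^(-65) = (2 14 3 13 8 10)(4 5)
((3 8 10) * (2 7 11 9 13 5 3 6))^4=((2 7 11 9 13 5 3 8 10 6))^4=(2 13 10 11 3)(5 6 9 8 7)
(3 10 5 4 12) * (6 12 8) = (3 10 5 4 8 6 12) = [0, 1, 2, 10, 8, 4, 12, 7, 6, 9, 5, 11, 3]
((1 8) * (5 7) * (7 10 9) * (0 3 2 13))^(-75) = ((0 3 2 13)(1 8)(5 10 9 7))^(-75) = (0 3 2 13)(1 8)(5 10 9 7)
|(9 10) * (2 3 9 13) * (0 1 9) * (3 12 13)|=15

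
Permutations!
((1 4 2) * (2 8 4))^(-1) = (1 2)(4 8)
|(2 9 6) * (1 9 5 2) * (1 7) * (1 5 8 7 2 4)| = 8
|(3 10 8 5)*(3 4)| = |(3 10 8 5 4)| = 5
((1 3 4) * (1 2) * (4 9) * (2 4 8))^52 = ((1 3 9 8 2))^52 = (1 9 2 3 8)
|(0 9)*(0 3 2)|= 4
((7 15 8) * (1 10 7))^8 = ((1 10 7 15 8))^8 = (1 15 10 8 7)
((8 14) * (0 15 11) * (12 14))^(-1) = ((0 15 11)(8 12 14))^(-1) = (0 11 15)(8 14 12)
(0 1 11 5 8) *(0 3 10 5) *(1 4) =(0 4 1 11)(3 10 5 8) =[4, 11, 2, 10, 1, 8, 6, 7, 3, 9, 5, 0]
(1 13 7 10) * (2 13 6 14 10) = (1 6 14 10)(2 13 7) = [0, 6, 13, 3, 4, 5, 14, 2, 8, 9, 1, 11, 12, 7, 10]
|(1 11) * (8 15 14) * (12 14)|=4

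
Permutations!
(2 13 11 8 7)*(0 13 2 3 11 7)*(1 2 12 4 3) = (0 13 7 1 2 12 4 3 11 8) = [13, 2, 12, 11, 3, 5, 6, 1, 0, 9, 10, 8, 4, 7]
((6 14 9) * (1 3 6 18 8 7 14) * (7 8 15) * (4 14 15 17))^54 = (4 17 18 9 14) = ((1 3 6)(4 14 9 18 17)(7 15))^54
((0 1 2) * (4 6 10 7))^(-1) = (0 2 1)(4 7 10 6)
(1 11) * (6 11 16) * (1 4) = (1 16 6 11 4) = [0, 16, 2, 3, 1, 5, 11, 7, 8, 9, 10, 4, 12, 13, 14, 15, 6]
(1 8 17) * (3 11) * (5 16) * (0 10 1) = (0 10 1 8 17)(3 11)(5 16) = [10, 8, 2, 11, 4, 16, 6, 7, 17, 9, 1, 3, 12, 13, 14, 15, 5, 0]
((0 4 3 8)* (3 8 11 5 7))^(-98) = ((0 4 8)(3 11 5 7))^(-98) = (0 4 8)(3 5)(7 11)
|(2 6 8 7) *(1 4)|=|(1 4)(2 6 8 7)|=4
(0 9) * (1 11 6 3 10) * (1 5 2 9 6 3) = (0 6 1 11 3 10 5 2 9) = [6, 11, 9, 10, 4, 2, 1, 7, 8, 0, 5, 3]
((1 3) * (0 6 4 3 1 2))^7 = (0 4 2 6 3)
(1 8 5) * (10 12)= (1 8 5)(10 12)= [0, 8, 2, 3, 4, 1, 6, 7, 5, 9, 12, 11, 10]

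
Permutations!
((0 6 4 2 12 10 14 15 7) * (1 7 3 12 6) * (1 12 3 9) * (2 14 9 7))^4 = ((0 12 10 9 1 2 6 4 14 15 7))^4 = (0 1 14 12 2 15 10 6 7 9 4)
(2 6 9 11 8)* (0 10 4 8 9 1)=(0 10 4 8 2 6 1)(9 11)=[10, 0, 6, 3, 8, 5, 1, 7, 2, 11, 4, 9]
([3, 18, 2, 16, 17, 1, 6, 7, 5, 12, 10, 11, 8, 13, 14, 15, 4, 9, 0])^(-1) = [18, 5, 2, 0, 16, 8, 6, 7, 12, 17, 10, 11, 9, 13, 14, 15, 3, 4, 1]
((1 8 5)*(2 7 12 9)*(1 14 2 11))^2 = ((1 8 5 14 2 7 12 9 11))^2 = (1 5 2 12 11 8 14 7 9)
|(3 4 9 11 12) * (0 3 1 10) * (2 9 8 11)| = 8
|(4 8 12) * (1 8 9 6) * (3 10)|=6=|(1 8 12 4 9 6)(3 10)|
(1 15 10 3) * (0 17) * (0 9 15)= (0 17 9 15 10 3 1)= [17, 0, 2, 1, 4, 5, 6, 7, 8, 15, 3, 11, 12, 13, 14, 10, 16, 9]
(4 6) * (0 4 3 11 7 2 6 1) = [4, 0, 6, 11, 1, 5, 3, 2, 8, 9, 10, 7] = (0 4 1)(2 6 3 11 7)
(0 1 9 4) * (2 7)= [1, 9, 7, 3, 0, 5, 6, 2, 8, 4]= (0 1 9 4)(2 7)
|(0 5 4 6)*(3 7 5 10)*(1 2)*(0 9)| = |(0 10 3 7 5 4 6 9)(1 2)| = 8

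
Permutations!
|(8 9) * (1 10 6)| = |(1 10 6)(8 9)| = 6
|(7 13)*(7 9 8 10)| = |(7 13 9 8 10)| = 5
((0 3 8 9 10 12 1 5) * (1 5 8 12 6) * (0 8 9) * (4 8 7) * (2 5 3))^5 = (0 8 4 7 5 2)(1 9 10 6)(3 12)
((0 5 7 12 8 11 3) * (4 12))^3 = ((0 5 7 4 12 8 11 3))^3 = (0 4 11 5 12 3 7 8)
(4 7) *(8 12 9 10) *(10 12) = (4 7)(8 10)(9 12) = [0, 1, 2, 3, 7, 5, 6, 4, 10, 12, 8, 11, 9]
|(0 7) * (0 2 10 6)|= |(0 7 2 10 6)|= 5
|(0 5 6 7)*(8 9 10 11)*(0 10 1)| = |(0 5 6 7 10 11 8 9 1)| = 9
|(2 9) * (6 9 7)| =|(2 7 6 9)| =4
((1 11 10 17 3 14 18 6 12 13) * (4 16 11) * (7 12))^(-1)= ((1 4 16 11 10 17 3 14 18 6 7 12 13))^(-1)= (1 13 12 7 6 18 14 3 17 10 11 16 4)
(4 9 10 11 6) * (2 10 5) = (2 10 11 6 4 9 5) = [0, 1, 10, 3, 9, 2, 4, 7, 8, 5, 11, 6]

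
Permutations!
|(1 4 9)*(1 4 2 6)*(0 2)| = |(0 2 6 1)(4 9)| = 4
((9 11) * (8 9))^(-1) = ((8 9 11))^(-1) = (8 11 9)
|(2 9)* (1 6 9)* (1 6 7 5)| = |(1 7 5)(2 6 9)| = 3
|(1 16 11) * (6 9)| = |(1 16 11)(6 9)| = 6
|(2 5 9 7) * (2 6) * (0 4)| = 10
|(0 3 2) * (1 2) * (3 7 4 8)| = |(0 7 4 8 3 1 2)| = 7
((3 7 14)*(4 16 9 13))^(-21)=((3 7 14)(4 16 9 13))^(-21)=(4 13 9 16)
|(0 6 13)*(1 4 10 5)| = 12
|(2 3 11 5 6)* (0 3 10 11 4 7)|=20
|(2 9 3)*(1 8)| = 6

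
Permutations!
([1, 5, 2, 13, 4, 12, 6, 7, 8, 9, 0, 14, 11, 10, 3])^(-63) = (14)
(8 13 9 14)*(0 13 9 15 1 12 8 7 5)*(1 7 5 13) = (0 1 12 8 9 14 5)(7 13 15) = [1, 12, 2, 3, 4, 0, 6, 13, 9, 14, 10, 11, 8, 15, 5, 7]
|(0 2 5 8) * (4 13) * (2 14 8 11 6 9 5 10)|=12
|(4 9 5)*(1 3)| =6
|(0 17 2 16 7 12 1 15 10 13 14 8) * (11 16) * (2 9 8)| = 20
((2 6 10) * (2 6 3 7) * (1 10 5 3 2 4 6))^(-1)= ((1 10)(3 7 4 6 5))^(-1)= (1 10)(3 5 6 4 7)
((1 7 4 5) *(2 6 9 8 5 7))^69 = (1 9)(2 8)(4 7)(5 6)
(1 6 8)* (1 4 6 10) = [0, 10, 2, 3, 6, 5, 8, 7, 4, 9, 1] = (1 10)(4 6 8)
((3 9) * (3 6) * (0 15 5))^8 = (0 5 15)(3 6 9)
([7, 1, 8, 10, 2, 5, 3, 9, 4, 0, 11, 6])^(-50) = (0 7 9)(2 8 4)(3 11)(6 10)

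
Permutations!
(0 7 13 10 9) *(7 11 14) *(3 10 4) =(0 11 14 7 13 4 3 10 9) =[11, 1, 2, 10, 3, 5, 6, 13, 8, 0, 9, 14, 12, 4, 7]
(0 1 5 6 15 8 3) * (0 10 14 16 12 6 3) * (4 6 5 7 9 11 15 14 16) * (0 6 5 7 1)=(3 10 16 12 7 9 11 15 8 6 14 4 5)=[0, 1, 2, 10, 5, 3, 14, 9, 6, 11, 16, 15, 7, 13, 4, 8, 12]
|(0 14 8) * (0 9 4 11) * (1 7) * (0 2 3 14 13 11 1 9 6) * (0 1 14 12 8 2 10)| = |(0 13 11 10)(1 7 9 4 14 2 3 12 8 6)| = 20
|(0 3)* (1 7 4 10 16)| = 10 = |(0 3)(1 7 4 10 16)|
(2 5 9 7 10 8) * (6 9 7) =(2 5 7 10 8)(6 9) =[0, 1, 5, 3, 4, 7, 9, 10, 2, 6, 8]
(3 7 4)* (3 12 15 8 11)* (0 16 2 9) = (0 16 2 9)(3 7 4 12 15 8 11) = [16, 1, 9, 7, 12, 5, 6, 4, 11, 0, 10, 3, 15, 13, 14, 8, 2]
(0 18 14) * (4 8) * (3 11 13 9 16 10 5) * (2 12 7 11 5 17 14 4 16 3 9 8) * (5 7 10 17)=(0 18 4 2 12 10 5 9 3 7 11 13 8 16 17 14)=[18, 1, 12, 7, 2, 9, 6, 11, 16, 3, 5, 13, 10, 8, 0, 15, 17, 14, 4]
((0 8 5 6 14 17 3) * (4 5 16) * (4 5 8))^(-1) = ((0 4 8 16 5 6 14 17 3))^(-1) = (0 3 17 14 6 5 16 8 4)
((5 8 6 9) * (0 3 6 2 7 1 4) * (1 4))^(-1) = (0 4 7 2 8 5 9 6 3)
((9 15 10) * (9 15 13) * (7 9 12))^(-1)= ((7 9 13 12)(10 15))^(-1)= (7 12 13 9)(10 15)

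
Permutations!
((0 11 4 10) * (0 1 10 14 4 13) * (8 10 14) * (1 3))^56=(0 13 11)(1 4 10)(3 14 8)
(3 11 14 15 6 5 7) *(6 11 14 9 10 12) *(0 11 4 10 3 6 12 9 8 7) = [11, 1, 2, 14, 10, 0, 5, 6, 7, 3, 9, 8, 12, 13, 15, 4] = (0 11 8 7 6 5)(3 14 15 4 10 9)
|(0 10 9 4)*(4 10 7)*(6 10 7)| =|(0 6 10 9 7 4)| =6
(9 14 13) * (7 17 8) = (7 17 8)(9 14 13) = [0, 1, 2, 3, 4, 5, 6, 17, 7, 14, 10, 11, 12, 9, 13, 15, 16, 8]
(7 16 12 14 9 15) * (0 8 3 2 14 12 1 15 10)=[8, 15, 14, 2, 4, 5, 6, 16, 3, 10, 0, 11, 12, 13, 9, 7, 1]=(0 8 3 2 14 9 10)(1 15 7 16)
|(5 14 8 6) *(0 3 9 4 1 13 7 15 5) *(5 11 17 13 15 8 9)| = |(0 3 5 14 9 4 1 15 11 17 13 7 8 6)| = 14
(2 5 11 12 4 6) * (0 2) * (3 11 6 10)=(0 2 5 6)(3 11 12 4 10)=[2, 1, 5, 11, 10, 6, 0, 7, 8, 9, 3, 12, 4]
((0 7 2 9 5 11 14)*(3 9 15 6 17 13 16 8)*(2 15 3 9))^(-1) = (0 14 11 5 9 8 16 13 17 6 15 7)(2 3)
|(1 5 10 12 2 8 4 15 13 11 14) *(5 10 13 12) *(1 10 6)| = 10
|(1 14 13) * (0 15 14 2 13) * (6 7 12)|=3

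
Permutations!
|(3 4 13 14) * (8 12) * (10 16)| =4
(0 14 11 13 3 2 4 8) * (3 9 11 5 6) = (0 14 5 6 3 2 4 8)(9 11 13) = [14, 1, 4, 2, 8, 6, 3, 7, 0, 11, 10, 13, 12, 9, 5]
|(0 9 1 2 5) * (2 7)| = 6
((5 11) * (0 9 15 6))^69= ((0 9 15 6)(5 11))^69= (0 9 15 6)(5 11)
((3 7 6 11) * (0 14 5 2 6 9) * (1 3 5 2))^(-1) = (0 9 7 3 1 5 11 6 2 14)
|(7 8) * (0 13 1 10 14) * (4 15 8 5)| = 5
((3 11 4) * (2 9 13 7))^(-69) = (2 7 13 9)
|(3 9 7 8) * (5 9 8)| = 6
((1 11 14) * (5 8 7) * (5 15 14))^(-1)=(1 14 15 7 8 5 11)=((1 11 5 8 7 15 14))^(-1)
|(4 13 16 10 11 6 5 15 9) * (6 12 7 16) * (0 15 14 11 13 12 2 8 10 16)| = 24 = |(16)(0 15 9 4 12 7)(2 8 10 13 6 5 14 11)|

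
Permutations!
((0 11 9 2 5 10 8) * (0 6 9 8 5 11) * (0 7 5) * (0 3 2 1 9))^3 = ((0 7 5 10 3 2 11 8 6)(1 9))^3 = (0 10 11)(1 9)(2 6 5)(3 8 7)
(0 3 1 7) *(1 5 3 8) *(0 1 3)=(0 8 3 5)(1 7)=[8, 7, 2, 5, 4, 0, 6, 1, 3]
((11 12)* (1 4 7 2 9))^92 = (12)(1 7 9 4 2)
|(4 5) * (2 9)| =|(2 9)(4 5)| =2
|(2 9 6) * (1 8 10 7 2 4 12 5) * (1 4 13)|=|(1 8 10 7 2 9 6 13)(4 12 5)|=24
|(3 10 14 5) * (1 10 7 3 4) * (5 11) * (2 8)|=6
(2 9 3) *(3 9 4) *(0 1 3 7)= [1, 3, 4, 2, 7, 5, 6, 0, 8, 9]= (9)(0 1 3 2 4 7)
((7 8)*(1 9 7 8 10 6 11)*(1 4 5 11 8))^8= (1 7 6)(4 11 5)(8 9 10)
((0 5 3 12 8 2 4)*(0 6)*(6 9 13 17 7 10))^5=(0 2 7 3 9 6 8 17 5 4 10 12 13)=((0 5 3 12 8 2 4 9 13 17 7 10 6))^5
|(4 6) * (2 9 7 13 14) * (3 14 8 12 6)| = |(2 9 7 13 8 12 6 4 3 14)| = 10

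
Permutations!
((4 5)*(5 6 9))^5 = ((4 6 9 5))^5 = (4 6 9 5)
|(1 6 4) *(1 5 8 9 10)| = |(1 6 4 5 8 9 10)| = 7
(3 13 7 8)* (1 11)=[0, 11, 2, 13, 4, 5, 6, 8, 3, 9, 10, 1, 12, 7]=(1 11)(3 13 7 8)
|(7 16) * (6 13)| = 2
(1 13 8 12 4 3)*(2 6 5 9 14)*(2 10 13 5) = (1 5 9 14 10 13 8 12 4 3)(2 6) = [0, 5, 6, 1, 3, 9, 2, 7, 12, 14, 13, 11, 4, 8, 10]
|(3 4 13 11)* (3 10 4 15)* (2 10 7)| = |(2 10 4 13 11 7)(3 15)| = 6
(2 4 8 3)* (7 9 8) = (2 4 7 9 8 3) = [0, 1, 4, 2, 7, 5, 6, 9, 3, 8]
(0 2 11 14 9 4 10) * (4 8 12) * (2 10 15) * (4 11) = (0 10)(2 4 15)(8 12 11 14 9) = [10, 1, 4, 3, 15, 5, 6, 7, 12, 8, 0, 14, 11, 13, 9, 2]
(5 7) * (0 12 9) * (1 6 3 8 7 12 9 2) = (0 9)(1 6 3 8 7 5 12 2) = [9, 6, 1, 8, 4, 12, 3, 5, 7, 0, 10, 11, 2]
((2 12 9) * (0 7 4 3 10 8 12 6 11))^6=((0 7 4 3 10 8 12 9 2 6 11))^6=(0 12 7 9 4 2 3 6 10 11 8)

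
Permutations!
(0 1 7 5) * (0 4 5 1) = (1 7)(4 5) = [0, 7, 2, 3, 5, 4, 6, 1]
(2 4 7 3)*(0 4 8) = (0 4 7 3 2 8) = [4, 1, 8, 2, 7, 5, 6, 3, 0]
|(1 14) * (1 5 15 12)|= 5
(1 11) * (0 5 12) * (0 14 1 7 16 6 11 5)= (1 5 12 14)(6 11 7 16)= [0, 5, 2, 3, 4, 12, 11, 16, 8, 9, 10, 7, 14, 13, 1, 15, 6]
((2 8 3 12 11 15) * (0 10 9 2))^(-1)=((0 10 9 2 8 3 12 11 15))^(-1)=(0 15 11 12 3 8 2 9 10)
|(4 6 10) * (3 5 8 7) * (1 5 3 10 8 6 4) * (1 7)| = 4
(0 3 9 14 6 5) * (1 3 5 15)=[5, 3, 2, 9, 4, 0, 15, 7, 8, 14, 10, 11, 12, 13, 6, 1]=(0 5)(1 3 9 14 6 15)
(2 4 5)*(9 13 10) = (2 4 5)(9 13 10) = [0, 1, 4, 3, 5, 2, 6, 7, 8, 13, 9, 11, 12, 10]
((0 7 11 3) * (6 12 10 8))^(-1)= (0 3 11 7)(6 8 10 12)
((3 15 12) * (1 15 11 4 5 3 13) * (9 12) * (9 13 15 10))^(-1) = (1 13 15 12 9 10)(3 5 4 11)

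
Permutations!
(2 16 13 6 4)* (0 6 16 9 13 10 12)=(0 6 4 2 9 13 16 10 12)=[6, 1, 9, 3, 2, 5, 4, 7, 8, 13, 12, 11, 0, 16, 14, 15, 10]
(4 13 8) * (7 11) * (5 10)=[0, 1, 2, 3, 13, 10, 6, 11, 4, 9, 5, 7, 12, 8]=(4 13 8)(5 10)(7 11)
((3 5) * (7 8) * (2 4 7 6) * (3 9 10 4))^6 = (2 7 9)(3 8 10)(4 5 6)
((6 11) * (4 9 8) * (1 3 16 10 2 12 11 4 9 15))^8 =(1 4 11 2 16)(3 15 6 12 10)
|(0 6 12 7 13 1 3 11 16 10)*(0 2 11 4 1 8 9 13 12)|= |(0 6)(1 3 4)(2 11 16 10)(7 12)(8 9 13)|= 12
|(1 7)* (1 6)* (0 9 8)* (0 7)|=6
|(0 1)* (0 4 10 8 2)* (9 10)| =|(0 1 4 9 10 8 2)| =7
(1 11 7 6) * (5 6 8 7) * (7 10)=(1 11 5 6)(7 8 10)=[0, 11, 2, 3, 4, 6, 1, 8, 10, 9, 7, 5]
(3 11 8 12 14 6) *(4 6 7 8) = (3 11 4 6)(7 8 12 14) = [0, 1, 2, 11, 6, 5, 3, 8, 12, 9, 10, 4, 14, 13, 7]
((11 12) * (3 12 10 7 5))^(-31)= ((3 12 11 10 7 5))^(-31)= (3 5 7 10 11 12)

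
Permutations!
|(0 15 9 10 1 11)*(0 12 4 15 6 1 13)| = |(0 6 1 11 12 4 15 9 10 13)| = 10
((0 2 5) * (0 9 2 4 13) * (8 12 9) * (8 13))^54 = ((0 4 8 12 9 2 5 13))^54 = (0 5 9 8)(2 12 4 13)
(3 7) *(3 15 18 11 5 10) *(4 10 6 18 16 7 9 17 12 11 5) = (3 9 17 12 11 4 10)(5 6 18)(7 15 16) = [0, 1, 2, 9, 10, 6, 18, 15, 8, 17, 3, 4, 11, 13, 14, 16, 7, 12, 5]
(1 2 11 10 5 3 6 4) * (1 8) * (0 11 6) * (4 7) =(0 11 10 5 3)(1 2 6 7 4 8) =[11, 2, 6, 0, 8, 3, 7, 4, 1, 9, 5, 10]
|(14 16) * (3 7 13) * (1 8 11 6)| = 12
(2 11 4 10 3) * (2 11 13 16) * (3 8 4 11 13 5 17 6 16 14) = [0, 1, 5, 13, 10, 17, 16, 7, 4, 9, 8, 11, 12, 14, 3, 15, 2, 6] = (2 5 17 6 16)(3 13 14)(4 10 8)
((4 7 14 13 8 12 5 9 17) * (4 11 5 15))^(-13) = (4 7 14 13 8 12 15)(5 11 17 9)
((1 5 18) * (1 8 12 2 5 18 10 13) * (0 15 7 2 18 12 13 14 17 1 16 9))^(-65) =((0 15 7 2 5 10 14 17 1 12 18 8 13 16 9))^(-65) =(0 18 10)(1 2 16)(5 9 12)(7 13 17)(8 14 15)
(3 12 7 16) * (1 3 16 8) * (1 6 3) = (16)(3 12 7 8 6) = [0, 1, 2, 12, 4, 5, 3, 8, 6, 9, 10, 11, 7, 13, 14, 15, 16]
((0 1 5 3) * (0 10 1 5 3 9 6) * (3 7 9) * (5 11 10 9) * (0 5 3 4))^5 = (0 3)(1 5)(4 7)(6 10)(9 11)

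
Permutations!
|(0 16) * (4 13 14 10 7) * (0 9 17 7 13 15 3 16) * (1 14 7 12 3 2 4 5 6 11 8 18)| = |(1 14 10 13 7 5 6 11 8 18)(2 4 15)(3 16 9 17 12)| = 30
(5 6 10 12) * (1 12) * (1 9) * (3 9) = [0, 12, 2, 9, 4, 6, 10, 7, 8, 1, 3, 11, 5] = (1 12 5 6 10 3 9)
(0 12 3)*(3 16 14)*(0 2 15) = (0 12 16 14 3 2 15) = [12, 1, 15, 2, 4, 5, 6, 7, 8, 9, 10, 11, 16, 13, 3, 0, 14]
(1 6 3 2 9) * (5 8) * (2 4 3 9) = (1 6 9)(3 4)(5 8) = [0, 6, 2, 4, 3, 8, 9, 7, 5, 1]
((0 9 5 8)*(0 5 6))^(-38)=(0 9 6)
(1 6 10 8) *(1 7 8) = [0, 6, 2, 3, 4, 5, 10, 8, 7, 9, 1] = (1 6 10)(7 8)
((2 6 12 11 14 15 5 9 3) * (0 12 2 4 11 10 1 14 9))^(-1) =(0 5 15 14 1 10 12)(2 6)(3 9 11 4)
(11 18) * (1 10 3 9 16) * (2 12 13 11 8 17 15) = (1 10 3 9 16)(2 12 13 11 18 8 17 15) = [0, 10, 12, 9, 4, 5, 6, 7, 17, 16, 3, 18, 13, 11, 14, 2, 1, 15, 8]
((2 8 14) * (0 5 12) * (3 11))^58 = ((0 5 12)(2 8 14)(3 11))^58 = (0 5 12)(2 8 14)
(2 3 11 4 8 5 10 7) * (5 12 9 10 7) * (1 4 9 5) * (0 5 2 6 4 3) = (0 5 7 6 4 8 12 2)(1 3 11 9 10) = [5, 3, 0, 11, 8, 7, 4, 6, 12, 10, 1, 9, 2]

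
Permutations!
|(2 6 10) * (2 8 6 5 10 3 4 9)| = |(2 5 10 8 6 3 4 9)| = 8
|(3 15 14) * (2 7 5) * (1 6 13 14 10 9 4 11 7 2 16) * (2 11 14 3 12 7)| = |(1 6 13 3 15 10 9 4 14 12 7 5 16)(2 11)| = 26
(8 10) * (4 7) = (4 7)(8 10) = [0, 1, 2, 3, 7, 5, 6, 4, 10, 9, 8]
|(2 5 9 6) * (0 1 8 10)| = 4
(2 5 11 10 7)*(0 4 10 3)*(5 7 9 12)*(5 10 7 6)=(0 4 7 2 6 5 11 3)(9 12 10)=[4, 1, 6, 0, 7, 11, 5, 2, 8, 12, 9, 3, 10]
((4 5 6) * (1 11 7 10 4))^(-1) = (1 6 5 4 10 7 11)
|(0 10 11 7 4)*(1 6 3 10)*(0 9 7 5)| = 21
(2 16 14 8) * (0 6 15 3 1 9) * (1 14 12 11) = (0 6 15 3 14 8 2 16 12 11 1 9) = [6, 9, 16, 14, 4, 5, 15, 7, 2, 0, 10, 1, 11, 13, 8, 3, 12]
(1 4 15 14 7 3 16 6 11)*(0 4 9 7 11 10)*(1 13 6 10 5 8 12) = (0 4 15 14 11 13 6 5 8 12 1 9 7 3 16 10) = [4, 9, 2, 16, 15, 8, 5, 3, 12, 7, 0, 13, 1, 6, 11, 14, 10]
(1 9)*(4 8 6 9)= (1 4 8 6 9)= [0, 4, 2, 3, 8, 5, 9, 7, 6, 1]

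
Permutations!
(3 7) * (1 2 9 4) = (1 2 9 4)(3 7) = [0, 2, 9, 7, 1, 5, 6, 3, 8, 4]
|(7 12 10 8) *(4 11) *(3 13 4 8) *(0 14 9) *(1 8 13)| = 6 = |(0 14 9)(1 8 7 12 10 3)(4 11 13)|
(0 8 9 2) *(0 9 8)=(2 9)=[0, 1, 9, 3, 4, 5, 6, 7, 8, 2]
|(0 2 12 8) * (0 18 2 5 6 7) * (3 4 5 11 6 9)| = |(0 11 6 7)(2 12 8 18)(3 4 5 9)| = 4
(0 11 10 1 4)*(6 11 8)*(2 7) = (0 8 6 11 10 1 4)(2 7) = [8, 4, 7, 3, 0, 5, 11, 2, 6, 9, 1, 10]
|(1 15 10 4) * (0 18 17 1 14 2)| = 9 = |(0 18 17 1 15 10 4 14 2)|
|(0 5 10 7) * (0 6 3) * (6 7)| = |(0 5 10 6 3)| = 5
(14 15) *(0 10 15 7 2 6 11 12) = (0 10 15 14 7 2 6 11 12) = [10, 1, 6, 3, 4, 5, 11, 2, 8, 9, 15, 12, 0, 13, 7, 14]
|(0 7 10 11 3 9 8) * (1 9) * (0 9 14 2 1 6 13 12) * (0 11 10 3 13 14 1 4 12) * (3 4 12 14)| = |(0 7 4 14 2 12 11 13)(3 6)(8 9)| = 8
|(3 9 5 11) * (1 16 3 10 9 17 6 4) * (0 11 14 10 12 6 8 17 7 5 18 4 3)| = 14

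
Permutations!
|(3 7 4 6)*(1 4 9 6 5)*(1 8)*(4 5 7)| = |(1 5 8)(3 4 7 9 6)| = 15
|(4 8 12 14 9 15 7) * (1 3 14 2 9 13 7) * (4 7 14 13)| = |(1 3 13 14 4 8 12 2 9 15)| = 10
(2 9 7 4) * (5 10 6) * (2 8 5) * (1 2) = (1 2 9 7 4 8 5 10 6) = [0, 2, 9, 3, 8, 10, 1, 4, 5, 7, 6]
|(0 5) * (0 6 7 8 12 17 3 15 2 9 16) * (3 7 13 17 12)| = |(0 5 6 13 17 7 8 3 15 2 9 16)| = 12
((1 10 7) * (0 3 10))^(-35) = (10)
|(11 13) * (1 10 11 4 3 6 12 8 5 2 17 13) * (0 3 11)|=13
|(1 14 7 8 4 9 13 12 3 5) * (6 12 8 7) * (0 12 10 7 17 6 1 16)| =|(0 12 3 5 16)(1 14)(4 9 13 8)(6 10 7 17)| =20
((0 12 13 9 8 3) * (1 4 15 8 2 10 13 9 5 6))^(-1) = (0 3 8 15 4 1 6 5 13 10 2 9 12)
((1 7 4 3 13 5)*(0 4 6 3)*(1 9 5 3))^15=((0 4)(1 7 6)(3 13)(5 9))^15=(0 4)(3 13)(5 9)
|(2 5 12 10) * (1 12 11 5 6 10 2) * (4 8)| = 10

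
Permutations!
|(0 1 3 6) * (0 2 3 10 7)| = 12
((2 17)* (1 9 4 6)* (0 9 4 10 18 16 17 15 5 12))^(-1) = (0 12 5 15 2 17 16 18 10 9)(1 6 4)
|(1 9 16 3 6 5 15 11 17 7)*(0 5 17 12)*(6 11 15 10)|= |(0 5 10 6 17 7 1 9 16 3 11 12)|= 12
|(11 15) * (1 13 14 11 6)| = 6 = |(1 13 14 11 15 6)|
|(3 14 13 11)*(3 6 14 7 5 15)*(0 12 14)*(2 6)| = |(0 12 14 13 11 2 6)(3 7 5 15)| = 28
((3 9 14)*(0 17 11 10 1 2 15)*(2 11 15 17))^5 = (0 2 17 15)(1 10 11)(3 14 9)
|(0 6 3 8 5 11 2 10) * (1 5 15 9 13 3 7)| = 40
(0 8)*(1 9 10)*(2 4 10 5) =(0 8)(1 9 5 2 4 10) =[8, 9, 4, 3, 10, 2, 6, 7, 0, 5, 1]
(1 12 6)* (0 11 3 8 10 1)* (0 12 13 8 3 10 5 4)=(0 11 10 1 13 8 5 4)(6 12)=[11, 13, 2, 3, 0, 4, 12, 7, 5, 9, 1, 10, 6, 8]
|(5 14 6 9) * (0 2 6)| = |(0 2 6 9 5 14)| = 6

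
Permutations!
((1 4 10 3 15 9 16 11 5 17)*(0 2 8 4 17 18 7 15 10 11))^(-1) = ((0 2 8 4 11 5 18 7 15 9 16)(1 17)(3 10))^(-1) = (0 16 9 15 7 18 5 11 4 8 2)(1 17)(3 10)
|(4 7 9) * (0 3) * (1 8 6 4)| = 6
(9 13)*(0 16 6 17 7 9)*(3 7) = (0 16 6 17 3 7 9 13) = [16, 1, 2, 7, 4, 5, 17, 9, 8, 13, 10, 11, 12, 0, 14, 15, 6, 3]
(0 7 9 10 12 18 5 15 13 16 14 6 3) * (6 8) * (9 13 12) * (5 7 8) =(0 8 6 3)(5 15 12 18 7 13 16 14)(9 10) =[8, 1, 2, 0, 4, 15, 3, 13, 6, 10, 9, 11, 18, 16, 5, 12, 14, 17, 7]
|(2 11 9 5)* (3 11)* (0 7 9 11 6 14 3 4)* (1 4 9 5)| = 21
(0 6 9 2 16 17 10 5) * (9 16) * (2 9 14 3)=[6, 1, 14, 2, 4, 0, 16, 7, 8, 9, 5, 11, 12, 13, 3, 15, 17, 10]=(0 6 16 17 10 5)(2 14 3)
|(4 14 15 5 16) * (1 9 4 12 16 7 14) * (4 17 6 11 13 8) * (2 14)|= |(1 9 17 6 11 13 8 4)(2 14 15 5 7)(12 16)|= 40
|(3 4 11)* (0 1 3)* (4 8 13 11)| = 6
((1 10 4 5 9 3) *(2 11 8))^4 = ((1 10 4 5 9 3)(2 11 8))^4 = (1 9 4)(2 11 8)(3 5 10)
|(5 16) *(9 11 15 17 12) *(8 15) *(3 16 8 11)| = |(3 16 5 8 15 17 12 9)| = 8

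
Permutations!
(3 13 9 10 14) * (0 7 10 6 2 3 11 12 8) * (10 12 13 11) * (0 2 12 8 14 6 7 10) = (0 10 6 12 14)(2 3 11 13 9 7 8) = [10, 1, 3, 11, 4, 5, 12, 8, 2, 7, 6, 13, 14, 9, 0]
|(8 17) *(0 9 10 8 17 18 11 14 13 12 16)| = |(0 9 10 8 18 11 14 13 12 16)| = 10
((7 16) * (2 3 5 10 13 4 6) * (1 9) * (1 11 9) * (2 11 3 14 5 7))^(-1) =((2 14 5 10 13 4 6 11 9 3 7 16))^(-1) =(2 16 7 3 9 11 6 4 13 10 5 14)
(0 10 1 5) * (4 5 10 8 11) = (0 8 11 4 5)(1 10) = [8, 10, 2, 3, 5, 0, 6, 7, 11, 9, 1, 4]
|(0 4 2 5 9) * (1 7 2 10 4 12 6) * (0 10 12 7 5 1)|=10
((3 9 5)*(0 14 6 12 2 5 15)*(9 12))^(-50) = (15)(2 3)(5 12)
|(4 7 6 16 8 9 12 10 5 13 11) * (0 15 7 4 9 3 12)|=|(0 15 7 6 16 8 3 12 10 5 13 11 9)|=13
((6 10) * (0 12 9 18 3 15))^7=(0 12 9 18 3 15)(6 10)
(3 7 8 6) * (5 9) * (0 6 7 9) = (0 6 3 9 5)(7 8) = [6, 1, 2, 9, 4, 0, 3, 8, 7, 5]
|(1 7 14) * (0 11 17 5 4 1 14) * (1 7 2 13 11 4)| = 6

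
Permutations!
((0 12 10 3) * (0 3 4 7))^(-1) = ((0 12 10 4 7))^(-1) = (0 7 4 10 12)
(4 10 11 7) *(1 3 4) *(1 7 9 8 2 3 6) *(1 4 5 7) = [0, 6, 3, 5, 10, 7, 4, 1, 2, 8, 11, 9] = (1 6 4 10 11 9 8 2 3 5 7)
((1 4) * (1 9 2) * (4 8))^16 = (1 8 4 9 2)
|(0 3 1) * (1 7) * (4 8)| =4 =|(0 3 7 1)(4 8)|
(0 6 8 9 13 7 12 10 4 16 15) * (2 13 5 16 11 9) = (0 6 8 2 13 7 12 10 4 11 9 5 16 15) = [6, 1, 13, 3, 11, 16, 8, 12, 2, 5, 4, 9, 10, 7, 14, 0, 15]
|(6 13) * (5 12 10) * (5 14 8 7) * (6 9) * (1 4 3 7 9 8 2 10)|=|(1 4 3 7 5 12)(2 10 14)(6 13 8 9)|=12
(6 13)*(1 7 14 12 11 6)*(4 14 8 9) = [0, 7, 2, 3, 14, 5, 13, 8, 9, 4, 10, 6, 11, 1, 12] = (1 7 8 9 4 14 12 11 6 13)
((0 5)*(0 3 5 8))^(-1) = ((0 8)(3 5))^(-1) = (0 8)(3 5)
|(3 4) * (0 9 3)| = 4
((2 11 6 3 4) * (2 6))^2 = (11)(3 6 4)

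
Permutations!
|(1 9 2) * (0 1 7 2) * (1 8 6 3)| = |(0 8 6 3 1 9)(2 7)| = 6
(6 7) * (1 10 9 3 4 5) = [0, 10, 2, 4, 5, 1, 7, 6, 8, 3, 9] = (1 10 9 3 4 5)(6 7)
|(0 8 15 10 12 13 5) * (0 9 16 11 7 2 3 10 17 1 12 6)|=|(0 8 15 17 1 12 13 5 9 16 11 7 2 3 10 6)|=16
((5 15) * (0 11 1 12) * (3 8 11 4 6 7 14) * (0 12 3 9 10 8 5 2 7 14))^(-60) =(0 5 8 6 2 1 9)(3 10 4 15 11 14 7)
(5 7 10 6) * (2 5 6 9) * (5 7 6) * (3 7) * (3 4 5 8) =(2 4 5 6 8 3 7 10 9) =[0, 1, 4, 7, 5, 6, 8, 10, 3, 2, 9]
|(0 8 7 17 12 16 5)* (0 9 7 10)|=|(0 8 10)(5 9 7 17 12 16)|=6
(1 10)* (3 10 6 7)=(1 6 7 3 10)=[0, 6, 2, 10, 4, 5, 7, 3, 8, 9, 1]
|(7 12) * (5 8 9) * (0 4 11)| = |(0 4 11)(5 8 9)(7 12)| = 6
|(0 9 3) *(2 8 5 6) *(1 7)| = |(0 9 3)(1 7)(2 8 5 6)| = 12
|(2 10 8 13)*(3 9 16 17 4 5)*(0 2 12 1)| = |(0 2 10 8 13 12 1)(3 9 16 17 4 5)| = 42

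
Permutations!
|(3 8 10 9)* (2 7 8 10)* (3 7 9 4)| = |(2 9 7 8)(3 10 4)| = 12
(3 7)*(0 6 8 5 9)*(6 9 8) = (0 9)(3 7)(5 8) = [9, 1, 2, 7, 4, 8, 6, 3, 5, 0]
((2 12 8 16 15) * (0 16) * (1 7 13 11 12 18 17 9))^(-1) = (0 8 12 11 13 7 1 9 17 18 2 15 16) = ((0 16 15 2 18 17 9 1 7 13 11 12 8))^(-1)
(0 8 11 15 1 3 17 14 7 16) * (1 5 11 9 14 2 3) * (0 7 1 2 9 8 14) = (0 14 1 2 3 17 9)(5 11 15)(7 16) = [14, 2, 3, 17, 4, 11, 6, 16, 8, 0, 10, 15, 12, 13, 1, 5, 7, 9]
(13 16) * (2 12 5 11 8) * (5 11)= [0, 1, 12, 3, 4, 5, 6, 7, 2, 9, 10, 8, 11, 16, 14, 15, 13]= (2 12 11 8)(13 16)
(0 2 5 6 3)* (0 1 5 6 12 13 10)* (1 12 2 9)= [9, 5, 6, 12, 4, 2, 3, 7, 8, 1, 0, 11, 13, 10]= (0 9 1 5 2 6 3 12 13 10)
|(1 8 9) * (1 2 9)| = 2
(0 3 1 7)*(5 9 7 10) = (0 3 1 10 5 9 7) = [3, 10, 2, 1, 4, 9, 6, 0, 8, 7, 5]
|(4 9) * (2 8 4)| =4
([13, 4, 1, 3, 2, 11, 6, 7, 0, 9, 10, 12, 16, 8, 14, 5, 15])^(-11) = (0 13 8)(1 4 2)(5 15 16 12 11)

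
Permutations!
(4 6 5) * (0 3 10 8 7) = (0 3 10 8 7)(4 6 5) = [3, 1, 2, 10, 6, 4, 5, 0, 7, 9, 8]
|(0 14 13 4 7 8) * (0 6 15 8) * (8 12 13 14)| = 8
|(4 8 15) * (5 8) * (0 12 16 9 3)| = |(0 12 16 9 3)(4 5 8 15)| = 20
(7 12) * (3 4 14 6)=(3 4 14 6)(7 12)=[0, 1, 2, 4, 14, 5, 3, 12, 8, 9, 10, 11, 7, 13, 6]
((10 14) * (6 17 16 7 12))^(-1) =((6 17 16 7 12)(10 14))^(-1) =(6 12 7 16 17)(10 14)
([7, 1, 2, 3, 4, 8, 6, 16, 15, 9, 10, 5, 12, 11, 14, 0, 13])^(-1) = (0 15 8 5 11 13 16 7)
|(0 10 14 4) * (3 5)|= 4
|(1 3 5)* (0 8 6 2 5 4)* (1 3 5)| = 8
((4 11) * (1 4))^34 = (1 4 11)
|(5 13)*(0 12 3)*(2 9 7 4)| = 12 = |(0 12 3)(2 9 7 4)(5 13)|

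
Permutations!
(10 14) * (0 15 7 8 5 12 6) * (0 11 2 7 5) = (0 15 5 12 6 11 2 7 8)(10 14) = [15, 1, 7, 3, 4, 12, 11, 8, 0, 9, 14, 2, 6, 13, 10, 5]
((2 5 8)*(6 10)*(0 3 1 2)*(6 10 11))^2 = ((0 3 1 2 5 8)(6 11))^2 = (11)(0 1 5)(2 8 3)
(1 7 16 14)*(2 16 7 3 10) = (1 3 10 2 16 14) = [0, 3, 16, 10, 4, 5, 6, 7, 8, 9, 2, 11, 12, 13, 1, 15, 14]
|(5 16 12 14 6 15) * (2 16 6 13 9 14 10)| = 12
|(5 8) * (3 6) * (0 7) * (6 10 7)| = 10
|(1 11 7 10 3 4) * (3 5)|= |(1 11 7 10 5 3 4)|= 7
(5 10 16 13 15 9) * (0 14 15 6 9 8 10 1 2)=(0 14 15 8 10 16 13 6 9 5 1 2)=[14, 2, 0, 3, 4, 1, 9, 7, 10, 5, 16, 11, 12, 6, 15, 8, 13]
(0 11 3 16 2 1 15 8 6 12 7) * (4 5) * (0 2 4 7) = (0 11 3 16 4 5 7 2 1 15 8 6 12) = [11, 15, 1, 16, 5, 7, 12, 2, 6, 9, 10, 3, 0, 13, 14, 8, 4]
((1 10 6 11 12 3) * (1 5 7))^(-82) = (1 5 12 6)(3 11 10 7)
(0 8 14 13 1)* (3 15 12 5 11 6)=(0 8 14 13 1)(3 15 12 5 11 6)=[8, 0, 2, 15, 4, 11, 3, 7, 14, 9, 10, 6, 5, 1, 13, 12]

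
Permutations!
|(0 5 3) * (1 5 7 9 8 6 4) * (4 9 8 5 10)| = |(0 7 8 6 9 5 3)(1 10 4)| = 21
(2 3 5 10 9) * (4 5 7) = (2 3 7 4 5 10 9) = [0, 1, 3, 7, 5, 10, 6, 4, 8, 2, 9]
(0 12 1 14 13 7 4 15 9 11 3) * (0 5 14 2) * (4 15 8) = [12, 2, 0, 5, 8, 14, 6, 15, 4, 11, 10, 3, 1, 7, 13, 9] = (0 12 1 2)(3 5 14 13 7 15 9 11)(4 8)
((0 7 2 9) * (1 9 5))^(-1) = (0 9 1 5 2 7)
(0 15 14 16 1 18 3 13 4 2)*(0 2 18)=[15, 0, 2, 13, 18, 5, 6, 7, 8, 9, 10, 11, 12, 4, 16, 14, 1, 17, 3]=(0 15 14 16 1)(3 13 4 18)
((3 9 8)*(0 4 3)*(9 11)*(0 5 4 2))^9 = ((0 2)(3 11 9 8 5 4))^9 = (0 2)(3 8)(4 9)(5 11)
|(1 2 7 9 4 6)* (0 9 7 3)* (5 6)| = 8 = |(0 9 4 5 6 1 2 3)|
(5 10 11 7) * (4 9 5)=[0, 1, 2, 3, 9, 10, 6, 4, 8, 5, 11, 7]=(4 9 5 10 11 7)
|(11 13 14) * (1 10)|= |(1 10)(11 13 14)|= 6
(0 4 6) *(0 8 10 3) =(0 4 6 8 10 3) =[4, 1, 2, 0, 6, 5, 8, 7, 10, 9, 3]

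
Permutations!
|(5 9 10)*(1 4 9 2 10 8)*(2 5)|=4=|(1 4 9 8)(2 10)|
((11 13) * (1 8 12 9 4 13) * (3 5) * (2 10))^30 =((1 8 12 9 4 13 11)(2 10)(3 5))^30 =(1 12 4 11 8 9 13)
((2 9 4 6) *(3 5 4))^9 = (2 5)(3 6)(4 9)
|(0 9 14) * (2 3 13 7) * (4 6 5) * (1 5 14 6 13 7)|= |(0 9 6 14)(1 5 4 13)(2 3 7)|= 12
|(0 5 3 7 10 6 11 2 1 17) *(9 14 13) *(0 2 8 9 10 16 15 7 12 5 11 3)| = |(0 11 8 9 14 13 10 6 3 12 5)(1 17 2)(7 16 15)| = 33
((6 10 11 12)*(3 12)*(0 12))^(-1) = ((0 12 6 10 11 3))^(-1) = (0 3 11 10 6 12)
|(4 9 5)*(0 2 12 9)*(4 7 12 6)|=4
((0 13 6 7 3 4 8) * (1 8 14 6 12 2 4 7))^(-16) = ((0 13 12 2 4 14 6 1 8)(3 7))^(-16) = (0 12 4 6 8 13 2 14 1)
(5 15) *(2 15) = [0, 1, 15, 3, 4, 2, 6, 7, 8, 9, 10, 11, 12, 13, 14, 5] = (2 15 5)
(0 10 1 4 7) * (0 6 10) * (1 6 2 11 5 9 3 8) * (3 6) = [0, 4, 11, 8, 7, 9, 10, 2, 1, 6, 3, 5] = (1 4 7 2 11 5 9 6 10 3 8)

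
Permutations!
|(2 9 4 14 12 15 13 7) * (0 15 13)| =14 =|(0 15)(2 9 4 14 12 13 7)|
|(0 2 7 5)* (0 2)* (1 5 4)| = 5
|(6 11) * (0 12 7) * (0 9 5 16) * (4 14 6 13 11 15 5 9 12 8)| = 8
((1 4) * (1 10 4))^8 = ((4 10))^8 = (10)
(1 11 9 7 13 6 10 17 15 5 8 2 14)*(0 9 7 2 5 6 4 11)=(0 9 2 14 1)(4 11 7 13)(5 8)(6 10 17 15)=[9, 0, 14, 3, 11, 8, 10, 13, 5, 2, 17, 7, 12, 4, 1, 6, 16, 15]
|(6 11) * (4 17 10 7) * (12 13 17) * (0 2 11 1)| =|(0 2 11 6 1)(4 12 13 17 10 7)| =30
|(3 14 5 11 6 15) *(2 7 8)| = 6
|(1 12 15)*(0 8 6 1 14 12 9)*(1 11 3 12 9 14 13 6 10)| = |(0 8 10 1 14 9)(3 12 15 13 6 11)| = 6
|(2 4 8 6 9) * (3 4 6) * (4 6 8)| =5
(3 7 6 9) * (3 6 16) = (3 7 16)(6 9) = [0, 1, 2, 7, 4, 5, 9, 16, 8, 6, 10, 11, 12, 13, 14, 15, 3]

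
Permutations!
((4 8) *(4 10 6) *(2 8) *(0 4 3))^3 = ((0 4 2 8 10 6 3))^3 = (0 8 3 2 6 4 10)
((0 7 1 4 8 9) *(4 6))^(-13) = ((0 7 1 6 4 8 9))^(-13) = (0 7 1 6 4 8 9)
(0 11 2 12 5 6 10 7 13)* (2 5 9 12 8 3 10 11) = (0 2 8 3 10 7 13)(5 6 11)(9 12) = [2, 1, 8, 10, 4, 6, 11, 13, 3, 12, 7, 5, 9, 0]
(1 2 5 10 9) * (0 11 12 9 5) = [11, 2, 0, 3, 4, 10, 6, 7, 8, 1, 5, 12, 9] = (0 11 12 9 1 2)(5 10)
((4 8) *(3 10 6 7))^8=((3 10 6 7)(4 8))^8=(10)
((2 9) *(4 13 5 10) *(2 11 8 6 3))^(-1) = ((2 9 11 8 6 3)(4 13 5 10))^(-1) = (2 3 6 8 11 9)(4 10 5 13)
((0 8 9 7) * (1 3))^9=((0 8 9 7)(1 3))^9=(0 8 9 7)(1 3)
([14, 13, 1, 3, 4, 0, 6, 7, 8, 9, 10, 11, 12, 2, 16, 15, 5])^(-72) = [0, 1, 2, 3, 4, 5, 6, 7, 8, 9, 10, 11, 12, 13, 14, 15, 16]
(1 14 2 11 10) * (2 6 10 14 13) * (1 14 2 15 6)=[0, 13, 11, 3, 4, 5, 10, 7, 8, 9, 14, 2, 12, 15, 1, 6]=(1 13 15 6 10 14)(2 11)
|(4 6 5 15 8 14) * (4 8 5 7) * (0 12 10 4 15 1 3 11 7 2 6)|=12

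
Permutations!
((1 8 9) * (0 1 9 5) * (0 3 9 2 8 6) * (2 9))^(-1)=(9)(0 6 1)(2 3 5 8)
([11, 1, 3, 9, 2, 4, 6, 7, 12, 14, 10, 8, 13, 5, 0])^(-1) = (0 14 9 3 2 4 5 13 12 8 11)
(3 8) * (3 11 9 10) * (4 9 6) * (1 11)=(1 11 6 4 9 10 3 8)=[0, 11, 2, 8, 9, 5, 4, 7, 1, 10, 3, 6]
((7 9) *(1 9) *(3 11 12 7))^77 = ((1 9 3 11 12 7))^77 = (1 7 12 11 3 9)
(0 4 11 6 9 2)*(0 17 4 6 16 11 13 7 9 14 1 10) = (0 6 14 1 10)(2 17 4 13 7 9)(11 16) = [6, 10, 17, 3, 13, 5, 14, 9, 8, 2, 0, 16, 12, 7, 1, 15, 11, 4]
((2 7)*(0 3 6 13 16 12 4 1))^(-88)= (16)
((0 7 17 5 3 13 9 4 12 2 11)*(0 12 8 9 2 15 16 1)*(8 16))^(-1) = (0 1 16 4 9 8 15 12 11 2 13 3 5 17 7)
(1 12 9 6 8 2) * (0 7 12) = (0 7 12 9 6 8 2 1) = [7, 0, 1, 3, 4, 5, 8, 12, 2, 6, 10, 11, 9]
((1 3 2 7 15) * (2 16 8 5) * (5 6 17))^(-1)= ((1 3 16 8 6 17 5 2 7 15))^(-1)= (1 15 7 2 5 17 6 8 16 3)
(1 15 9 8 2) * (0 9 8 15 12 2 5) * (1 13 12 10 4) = (0 9 15 8 5)(1 10 4)(2 13 12) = [9, 10, 13, 3, 1, 0, 6, 7, 5, 15, 4, 11, 2, 12, 14, 8]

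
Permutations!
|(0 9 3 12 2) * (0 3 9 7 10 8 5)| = 15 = |(0 7 10 8 5)(2 3 12)|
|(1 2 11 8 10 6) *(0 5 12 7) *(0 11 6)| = 21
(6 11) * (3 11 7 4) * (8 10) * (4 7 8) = [0, 1, 2, 11, 3, 5, 8, 7, 10, 9, 4, 6] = (3 11 6 8 10 4)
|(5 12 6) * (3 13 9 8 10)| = 15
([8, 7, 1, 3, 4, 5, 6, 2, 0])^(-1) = [8, 2, 7, 3, 4, 5, 6, 1, 0]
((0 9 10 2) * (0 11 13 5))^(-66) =((0 9 10 2 11 13 5))^(-66) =(0 11 9 13 10 5 2)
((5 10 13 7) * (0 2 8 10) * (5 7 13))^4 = (13)(0 5 10 8 2)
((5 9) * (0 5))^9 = (9)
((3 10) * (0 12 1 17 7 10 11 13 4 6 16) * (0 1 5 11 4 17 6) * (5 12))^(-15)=(0 13 10)(3 5 17)(4 11 7)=((0 5 11 13 17 7 10 3 4)(1 6 16))^(-15)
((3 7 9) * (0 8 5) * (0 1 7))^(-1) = (0 3 9 7 1 5 8)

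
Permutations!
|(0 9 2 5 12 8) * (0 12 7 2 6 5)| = 6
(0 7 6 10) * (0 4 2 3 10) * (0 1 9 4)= [7, 9, 3, 10, 2, 5, 1, 6, 8, 4, 0]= (0 7 6 1 9 4 2 3 10)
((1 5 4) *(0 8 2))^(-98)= (0 8 2)(1 5 4)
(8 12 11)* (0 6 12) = [6, 1, 2, 3, 4, 5, 12, 7, 0, 9, 10, 8, 11] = (0 6 12 11 8)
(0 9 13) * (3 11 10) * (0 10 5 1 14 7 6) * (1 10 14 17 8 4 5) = (0 9 13 14 7 6)(1 17 8 4 5 10 3 11) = [9, 17, 2, 11, 5, 10, 0, 6, 4, 13, 3, 1, 12, 14, 7, 15, 16, 8]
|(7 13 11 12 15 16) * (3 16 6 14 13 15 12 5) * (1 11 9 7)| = |(1 11 5 3 16)(6 14 13 9 7 15)| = 30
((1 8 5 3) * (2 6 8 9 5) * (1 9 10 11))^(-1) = (1 11 10)(2 8 6)(3 5 9)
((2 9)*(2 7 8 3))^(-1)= ((2 9 7 8 3))^(-1)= (2 3 8 7 9)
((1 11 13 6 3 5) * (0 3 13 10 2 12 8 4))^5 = ((0 3 5 1 11 10 2 12 8 4)(6 13))^5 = (0 10)(1 8)(2 3)(4 11)(5 12)(6 13)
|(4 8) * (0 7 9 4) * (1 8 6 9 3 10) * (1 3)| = |(0 7 1 8)(3 10)(4 6 9)| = 12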